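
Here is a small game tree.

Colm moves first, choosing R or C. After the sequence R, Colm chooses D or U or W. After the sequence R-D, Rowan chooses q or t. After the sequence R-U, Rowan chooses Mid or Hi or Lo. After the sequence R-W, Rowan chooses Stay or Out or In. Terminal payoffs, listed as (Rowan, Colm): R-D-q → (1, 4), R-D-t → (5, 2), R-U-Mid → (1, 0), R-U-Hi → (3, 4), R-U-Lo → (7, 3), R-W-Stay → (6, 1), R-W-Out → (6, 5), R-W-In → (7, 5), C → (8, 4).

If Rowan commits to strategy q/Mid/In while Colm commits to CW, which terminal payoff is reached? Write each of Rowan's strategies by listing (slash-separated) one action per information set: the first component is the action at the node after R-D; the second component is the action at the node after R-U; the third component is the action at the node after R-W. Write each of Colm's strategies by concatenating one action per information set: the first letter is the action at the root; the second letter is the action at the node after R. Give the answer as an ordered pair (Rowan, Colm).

Trace the play path from the root:
  Colm plays C
→ terminal payoff (8, 4).
(Rowan's choice at the node after R-D is never reached on this path, so it doesn't affect the outcome.)

(8, 4)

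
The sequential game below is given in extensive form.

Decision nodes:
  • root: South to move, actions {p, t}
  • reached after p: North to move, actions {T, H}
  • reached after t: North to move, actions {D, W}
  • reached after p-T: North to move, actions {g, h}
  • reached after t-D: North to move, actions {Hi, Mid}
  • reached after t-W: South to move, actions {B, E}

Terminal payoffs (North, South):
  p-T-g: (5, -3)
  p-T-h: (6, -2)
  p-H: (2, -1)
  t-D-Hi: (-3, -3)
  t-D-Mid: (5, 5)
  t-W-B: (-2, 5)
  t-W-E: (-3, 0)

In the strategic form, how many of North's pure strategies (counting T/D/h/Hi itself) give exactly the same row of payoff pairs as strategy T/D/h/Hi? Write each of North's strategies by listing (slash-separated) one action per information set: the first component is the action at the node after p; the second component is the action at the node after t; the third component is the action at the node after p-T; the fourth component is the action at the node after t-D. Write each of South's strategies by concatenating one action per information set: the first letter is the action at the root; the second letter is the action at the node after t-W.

1

Row for T/D/h/Hi (columns pB, pE, tB, tE): (6,-2) (6,-2) (-3,-3) (-3,-3).
Every one of North's information sets is on the play path for some reply by South when North follows T/D/h/Hi.
Changing the action at any of them therefore changes at least one column, so only T/D/h/Hi itself gives this row.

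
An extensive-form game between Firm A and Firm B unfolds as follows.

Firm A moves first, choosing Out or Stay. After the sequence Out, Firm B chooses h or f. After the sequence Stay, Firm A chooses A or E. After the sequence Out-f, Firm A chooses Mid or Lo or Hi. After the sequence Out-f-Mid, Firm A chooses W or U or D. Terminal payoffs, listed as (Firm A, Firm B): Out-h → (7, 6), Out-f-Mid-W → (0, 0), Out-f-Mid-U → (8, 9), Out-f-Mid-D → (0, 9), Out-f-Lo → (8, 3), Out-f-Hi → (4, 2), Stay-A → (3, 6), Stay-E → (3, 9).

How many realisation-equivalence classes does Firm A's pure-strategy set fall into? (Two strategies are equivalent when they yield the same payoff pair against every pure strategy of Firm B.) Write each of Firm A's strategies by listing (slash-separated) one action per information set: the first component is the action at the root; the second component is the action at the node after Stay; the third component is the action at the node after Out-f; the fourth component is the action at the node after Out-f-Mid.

7

Firm A has 36 pure strategies: Out/A/Mid/W, Out/A/Mid/U, Out/A/Mid/D, Out/A/Lo/W, Out/A/Lo/U, Out/A/Lo/D, Out/A/Hi/W, Out/A/Hi/U, Out/A/Hi/D, Out/E/Mid/W, Out/E/Mid/U, Out/E/Mid/D, Out/E/Lo/W, Out/E/Lo/U, Out/E/Lo/D, Out/E/Hi/W, Out/E/Hi/U, Out/E/Hi/D, Stay/A/Mid/W, Stay/A/Mid/U, Stay/A/Mid/D, Stay/A/Lo/W, Stay/A/Lo/U, Stay/A/Lo/D, Stay/A/Hi/W, Stay/A/Hi/U, Stay/A/Hi/D, Stay/E/Mid/W, Stay/E/Mid/U, Stay/E/Mid/D, Stay/E/Lo/W, Stay/E/Lo/U, Stay/E/Lo/D, Stay/E/Hi/W, Stay/E/Hi/U, Stay/E/Hi/D. Columns: h, f.
{Out/A/Mid/W, Out/E/Mid/W} → row (7,6) (0,0)
{Out/A/Mid/U, Out/E/Mid/U} → row (7,6) (8,9)
{Out/A/Mid/D, Out/E/Mid/D} → row (7,6) (0,9)
{Out/A/Lo/W, Out/A/Lo/U, Out/A/Lo/D, Out/E/Lo/W, Out/E/Lo/U, Out/E/Lo/D} → row (7,6) (8,3)
{Out/A/Hi/W, Out/A/Hi/U, Out/A/Hi/D, Out/E/Hi/W, Out/E/Hi/U, Out/E/Hi/D} → row (7,6) (4,2)
{Stay/A/Mid/W, Stay/A/Mid/U, Stay/A/Mid/D, Stay/A/Lo/W, Stay/A/Lo/U, Stay/A/Lo/D, Stay/A/Hi/W, Stay/A/Hi/U, Stay/A/Hi/D} → row (3,6) (3,6)
{Stay/E/Mid/W, Stay/E/Mid/U, Stay/E/Mid/D, Stay/E/Lo/W, Stay/E/Lo/U, Stay/E/Lo/D, Stay/E/Hi/W, Stay/E/Hi/U, Stay/E/Hi/D} → row (3,9) (3,9)
That's 7 distinct rows out of 36 strategies.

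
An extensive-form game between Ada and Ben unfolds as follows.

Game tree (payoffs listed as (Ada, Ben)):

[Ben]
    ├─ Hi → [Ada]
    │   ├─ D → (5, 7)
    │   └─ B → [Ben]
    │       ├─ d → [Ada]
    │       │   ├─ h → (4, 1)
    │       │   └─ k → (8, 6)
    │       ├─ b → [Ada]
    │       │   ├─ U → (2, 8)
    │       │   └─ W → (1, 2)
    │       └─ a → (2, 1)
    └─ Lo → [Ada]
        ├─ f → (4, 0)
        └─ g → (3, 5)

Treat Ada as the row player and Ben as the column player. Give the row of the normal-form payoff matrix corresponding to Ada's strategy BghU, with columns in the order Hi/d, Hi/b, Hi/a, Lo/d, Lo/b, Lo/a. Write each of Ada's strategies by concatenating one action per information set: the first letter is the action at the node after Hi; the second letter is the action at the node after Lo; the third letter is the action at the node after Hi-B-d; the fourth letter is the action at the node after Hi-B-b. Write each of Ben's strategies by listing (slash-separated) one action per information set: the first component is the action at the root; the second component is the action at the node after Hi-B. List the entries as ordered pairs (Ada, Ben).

(4,1) (2,8) (2,1) (3,5) (3,5) (3,5)

vs Hi/d: Ben plays Hi → Ada plays B at [Hi] → Ben plays d at [Hi-B] → Ada plays h at [Hi-B-d] → (4, 1)
vs Hi/b: Ben plays Hi → Ada plays B at [Hi] → Ben plays b at [Hi-B] → Ada plays U at [Hi-B-b] → (2, 8)
vs Hi/a: Ben plays Hi → Ada plays B at [Hi] → Ben plays a at [Hi-B] → (2, 1)
vs Lo/d: Ben plays Lo → Ada plays g at [Lo] → (3, 5)
vs Lo/b: Ben plays Lo → Ada plays g at [Lo] → (3, 5)
vs Lo/a: Ben plays Lo → Ada plays g at [Lo] → (3, 5)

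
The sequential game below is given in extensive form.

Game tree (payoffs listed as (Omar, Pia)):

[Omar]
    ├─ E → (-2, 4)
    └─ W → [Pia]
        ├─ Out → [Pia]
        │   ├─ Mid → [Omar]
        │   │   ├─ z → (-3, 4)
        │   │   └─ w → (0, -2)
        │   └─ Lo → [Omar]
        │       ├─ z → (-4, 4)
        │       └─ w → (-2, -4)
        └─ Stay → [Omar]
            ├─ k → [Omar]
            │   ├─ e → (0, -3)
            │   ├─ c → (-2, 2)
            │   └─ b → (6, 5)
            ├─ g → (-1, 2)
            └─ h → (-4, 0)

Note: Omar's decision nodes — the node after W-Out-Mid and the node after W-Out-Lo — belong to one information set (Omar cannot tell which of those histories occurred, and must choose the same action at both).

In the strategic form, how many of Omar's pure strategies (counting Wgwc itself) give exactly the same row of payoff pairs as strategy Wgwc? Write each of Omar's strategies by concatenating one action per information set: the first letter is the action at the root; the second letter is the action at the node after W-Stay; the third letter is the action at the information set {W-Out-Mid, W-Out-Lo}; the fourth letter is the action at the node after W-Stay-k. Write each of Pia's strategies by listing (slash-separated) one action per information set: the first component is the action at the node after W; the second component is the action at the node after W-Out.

3

Row for Wgwc (columns Out/Mid, Out/Lo, Stay/Mid, Stay/Lo): (0,-2) (-2,-4) (-1,2) (-1,2).
Under Wgwc, Omar's choice at the node after W-Stay-k can never be reached regardless of what Pia does, so varying those choices leaves every outcome unchanged.
Holding the reachable choices fixed and varying the unreachable one freely already gives 3 equivalent strategies.
No other strategy reproduces this row, so those 3 are the full class: Wgwe, Wgwc, Wgwb.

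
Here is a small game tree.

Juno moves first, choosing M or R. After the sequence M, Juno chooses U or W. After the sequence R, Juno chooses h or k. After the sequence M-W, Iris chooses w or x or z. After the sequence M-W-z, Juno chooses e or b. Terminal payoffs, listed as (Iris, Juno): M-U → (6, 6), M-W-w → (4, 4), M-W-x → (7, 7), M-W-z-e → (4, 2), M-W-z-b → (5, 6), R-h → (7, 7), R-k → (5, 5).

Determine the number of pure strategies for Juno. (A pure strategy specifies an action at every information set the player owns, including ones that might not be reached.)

16

Juno owns the root with actions {M, R} — two choices.
Juno owns the node after M with actions {U, W} — two choices.
Juno owns the node after R with actions {h, k} — two choices.
Juno owns the node after M-W-z with actions {e, b} — two choices.
A pure strategy fixes one action at each information set independently, so the count is the product 2 × 2 × 2 × 2 = 16.
(For reference, Iris has 3 pure strategies, giving a 16×3 normal-form matrix.)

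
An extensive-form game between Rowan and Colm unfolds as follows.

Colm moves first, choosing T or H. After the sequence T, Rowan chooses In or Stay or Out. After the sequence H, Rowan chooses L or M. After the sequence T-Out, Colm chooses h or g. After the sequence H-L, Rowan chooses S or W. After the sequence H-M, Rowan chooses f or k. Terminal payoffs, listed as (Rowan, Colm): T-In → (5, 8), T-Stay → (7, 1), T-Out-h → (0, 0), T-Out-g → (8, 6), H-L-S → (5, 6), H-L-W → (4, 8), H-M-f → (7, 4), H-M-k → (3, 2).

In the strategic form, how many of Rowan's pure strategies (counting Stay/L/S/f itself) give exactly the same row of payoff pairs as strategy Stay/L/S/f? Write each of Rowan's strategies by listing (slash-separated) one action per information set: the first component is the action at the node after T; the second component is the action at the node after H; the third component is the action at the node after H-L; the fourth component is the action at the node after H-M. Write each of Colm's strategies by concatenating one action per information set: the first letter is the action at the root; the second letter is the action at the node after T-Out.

2

Row for Stay/L/S/f (columns Th, Tg, Hh, Hg): (7,1) (7,1) (5,6) (5,6).
Under Stay/L/S/f, Rowan's choice at the node after H-M can never be reached regardless of what Colm does, so varying those choices leaves every outcome unchanged.
Holding the reachable choices fixed and varying the unreachable one freely already gives 2 equivalent strategies.
No other strategy reproduces this row, so those 2 are the full class: Stay/L/S/f, Stay/L/S/k.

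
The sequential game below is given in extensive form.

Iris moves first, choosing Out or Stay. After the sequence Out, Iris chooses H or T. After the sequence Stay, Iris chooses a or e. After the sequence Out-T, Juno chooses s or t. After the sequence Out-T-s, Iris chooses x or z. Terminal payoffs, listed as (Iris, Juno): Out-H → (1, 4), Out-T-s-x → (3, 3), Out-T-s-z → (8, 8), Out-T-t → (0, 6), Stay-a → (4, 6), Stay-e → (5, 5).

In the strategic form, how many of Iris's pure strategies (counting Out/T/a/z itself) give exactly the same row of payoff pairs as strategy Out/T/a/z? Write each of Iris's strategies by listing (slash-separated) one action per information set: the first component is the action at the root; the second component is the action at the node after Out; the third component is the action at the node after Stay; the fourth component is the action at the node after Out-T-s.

Row for Out/T/a/z (columns s, t): (8,8) (0,6).
Under Out/T/a/z, Iris's choice at the node after Stay can never be reached regardless of what Juno does, so varying those choices leaves every outcome unchanged.
Holding the reachable choices fixed and varying the unreachable one freely already gives 2 equivalent strategies.
No other strategy reproduces this row, so those 2 are the full class: Out/T/a/z, Out/T/e/z.

2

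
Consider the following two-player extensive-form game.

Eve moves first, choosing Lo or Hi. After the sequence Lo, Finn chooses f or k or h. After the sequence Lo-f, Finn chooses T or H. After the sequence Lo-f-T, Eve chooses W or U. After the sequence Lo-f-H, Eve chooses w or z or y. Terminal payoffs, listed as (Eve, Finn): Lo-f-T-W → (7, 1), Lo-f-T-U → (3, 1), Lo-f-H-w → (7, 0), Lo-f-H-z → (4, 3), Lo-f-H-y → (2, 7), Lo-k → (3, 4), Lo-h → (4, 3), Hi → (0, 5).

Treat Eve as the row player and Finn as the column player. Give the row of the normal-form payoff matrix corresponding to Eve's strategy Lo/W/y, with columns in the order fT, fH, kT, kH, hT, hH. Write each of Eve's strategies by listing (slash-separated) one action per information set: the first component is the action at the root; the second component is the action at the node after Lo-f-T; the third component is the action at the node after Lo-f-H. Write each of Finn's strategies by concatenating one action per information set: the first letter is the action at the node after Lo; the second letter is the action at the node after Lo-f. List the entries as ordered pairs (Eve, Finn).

(7,1) (2,7) (3,4) (3,4) (4,3) (4,3)

vs fT: Eve plays Lo → Finn plays f at [Lo] → Finn plays T at [Lo-f] → Eve plays W at [Lo-f-T] → (7, 1)
vs fH: Eve plays Lo → Finn plays f at [Lo] → Finn plays H at [Lo-f] → Eve plays y at [Lo-f-H] → (2, 7)
vs kT: Eve plays Lo → Finn plays k at [Lo] → (3, 4)
vs kH: Eve plays Lo → Finn plays k at [Lo] → (3, 4)
vs hT: Eve plays Lo → Finn plays h at [Lo] → (4, 3)
vs hH: Eve plays Lo → Finn plays h at [Lo] → (4, 3)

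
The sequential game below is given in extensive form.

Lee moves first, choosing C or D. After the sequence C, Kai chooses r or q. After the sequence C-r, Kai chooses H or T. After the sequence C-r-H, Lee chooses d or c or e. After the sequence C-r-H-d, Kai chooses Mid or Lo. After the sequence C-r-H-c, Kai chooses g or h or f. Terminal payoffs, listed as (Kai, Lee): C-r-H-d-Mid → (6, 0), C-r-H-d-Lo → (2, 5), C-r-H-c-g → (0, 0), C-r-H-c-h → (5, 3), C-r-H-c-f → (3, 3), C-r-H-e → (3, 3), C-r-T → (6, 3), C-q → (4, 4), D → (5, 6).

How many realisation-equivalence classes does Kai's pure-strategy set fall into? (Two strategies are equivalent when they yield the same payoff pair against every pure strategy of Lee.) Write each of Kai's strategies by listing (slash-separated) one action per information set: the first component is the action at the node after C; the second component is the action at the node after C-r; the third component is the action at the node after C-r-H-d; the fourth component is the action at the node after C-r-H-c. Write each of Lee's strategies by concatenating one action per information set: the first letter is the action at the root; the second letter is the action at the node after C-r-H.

8

Kai has 24 pure strategies: r/H/Mid/g, r/H/Mid/h, r/H/Mid/f, r/H/Lo/g, r/H/Lo/h, r/H/Lo/f, r/T/Mid/g, r/T/Mid/h, r/T/Mid/f, r/T/Lo/g, r/T/Lo/h, r/T/Lo/f, q/H/Mid/g, q/H/Mid/h, q/H/Mid/f, q/H/Lo/g, q/H/Lo/h, q/H/Lo/f, q/T/Mid/g, q/T/Mid/h, q/T/Mid/f, q/T/Lo/g, q/T/Lo/h, q/T/Lo/f. Columns: Cd, Cc, Ce, Dd, Dc, De.
{r/H/Mid/g} → row (6,0) (0,0) (3,3) (5,6) (5,6) (5,6)
{r/H/Mid/h} → row (6,0) (5,3) (3,3) (5,6) (5,6) (5,6)
{r/H/Mid/f} → row (6,0) (3,3) (3,3) (5,6) (5,6) (5,6)
{r/H/Lo/g} → row (2,5) (0,0) (3,3) (5,6) (5,6) (5,6)
{r/H/Lo/h} → row (2,5) (5,3) (3,3) (5,6) (5,6) (5,6)
{r/H/Lo/f} → row (2,5) (3,3) (3,3) (5,6) (5,6) (5,6)
{r/T/Mid/g, r/T/Mid/h, r/T/Mid/f, r/T/Lo/g, r/T/Lo/h, r/T/Lo/f} → row (6,3) (6,3) (6,3) (5,6) (5,6) (5,6)
{q/H/Mid/g, q/H/Mid/h, q/H/Mid/f, q/H/Lo/g, q/H/Lo/h, q/H/Lo/f, q/T/Mid/g, q/T/Mid/h, q/T/Mid/f, q/T/Lo/g, q/T/Lo/h, q/T/Lo/f} → row (4,4) (4,4) (4,4) (5,6) (5,6) (5,6)
That's 8 distinct rows out of 24 strategies.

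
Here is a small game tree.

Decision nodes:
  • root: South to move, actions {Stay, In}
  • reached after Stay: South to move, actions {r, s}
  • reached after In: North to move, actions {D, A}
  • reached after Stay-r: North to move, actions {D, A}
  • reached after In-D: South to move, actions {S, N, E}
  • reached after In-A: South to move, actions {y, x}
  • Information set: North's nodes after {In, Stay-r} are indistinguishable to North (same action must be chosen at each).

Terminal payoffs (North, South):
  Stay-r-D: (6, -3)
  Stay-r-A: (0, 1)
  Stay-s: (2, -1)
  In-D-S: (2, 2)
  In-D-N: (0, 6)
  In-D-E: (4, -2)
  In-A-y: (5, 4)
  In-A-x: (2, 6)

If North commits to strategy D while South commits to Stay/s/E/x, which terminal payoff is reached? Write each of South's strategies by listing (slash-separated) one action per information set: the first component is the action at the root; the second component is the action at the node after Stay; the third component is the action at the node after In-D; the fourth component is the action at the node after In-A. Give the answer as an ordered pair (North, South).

Trace the play path from the root:
  South plays Stay
  South plays s at [Stay]
→ terminal payoff (2, -1).
(North's choice at the information set {In, Stay-r} is never reached on this path, so it doesn't affect the outcome.)

(2, -1)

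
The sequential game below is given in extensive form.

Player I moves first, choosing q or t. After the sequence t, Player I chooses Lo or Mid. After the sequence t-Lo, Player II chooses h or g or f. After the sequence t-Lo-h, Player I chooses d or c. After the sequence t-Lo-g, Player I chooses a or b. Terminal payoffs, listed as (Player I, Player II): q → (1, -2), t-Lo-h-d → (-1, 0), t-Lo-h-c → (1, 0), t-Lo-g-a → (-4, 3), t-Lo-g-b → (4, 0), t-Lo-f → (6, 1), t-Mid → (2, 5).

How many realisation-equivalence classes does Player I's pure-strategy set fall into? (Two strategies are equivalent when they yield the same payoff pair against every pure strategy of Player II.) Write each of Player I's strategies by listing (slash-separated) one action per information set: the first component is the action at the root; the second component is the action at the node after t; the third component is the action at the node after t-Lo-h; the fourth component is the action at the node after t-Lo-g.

6

Player I has 16 pure strategies: q/Lo/d/a, q/Lo/d/b, q/Lo/c/a, q/Lo/c/b, q/Mid/d/a, q/Mid/d/b, q/Mid/c/a, q/Mid/c/b, t/Lo/d/a, t/Lo/d/b, t/Lo/c/a, t/Lo/c/b, t/Mid/d/a, t/Mid/d/b, t/Mid/c/a, t/Mid/c/b. Columns: h, g, f.
{q/Lo/d/a, q/Lo/d/b, q/Lo/c/a, q/Lo/c/b, q/Mid/d/a, q/Mid/d/b, q/Mid/c/a, q/Mid/c/b} → row (1,-2) (1,-2) (1,-2)
{t/Lo/d/a} → row (-1,0) (-4,3) (6,1)
{t/Lo/d/b} → row (-1,0) (4,0) (6,1)
{t/Lo/c/a} → row (1,0) (-4,3) (6,1)
{t/Lo/c/b} → row (1,0) (4,0) (6,1)
{t/Mid/d/a, t/Mid/d/b, t/Mid/c/a, t/Mid/c/b} → row (2,5) (2,5) (2,5)
That's 6 distinct rows out of 16 strategies.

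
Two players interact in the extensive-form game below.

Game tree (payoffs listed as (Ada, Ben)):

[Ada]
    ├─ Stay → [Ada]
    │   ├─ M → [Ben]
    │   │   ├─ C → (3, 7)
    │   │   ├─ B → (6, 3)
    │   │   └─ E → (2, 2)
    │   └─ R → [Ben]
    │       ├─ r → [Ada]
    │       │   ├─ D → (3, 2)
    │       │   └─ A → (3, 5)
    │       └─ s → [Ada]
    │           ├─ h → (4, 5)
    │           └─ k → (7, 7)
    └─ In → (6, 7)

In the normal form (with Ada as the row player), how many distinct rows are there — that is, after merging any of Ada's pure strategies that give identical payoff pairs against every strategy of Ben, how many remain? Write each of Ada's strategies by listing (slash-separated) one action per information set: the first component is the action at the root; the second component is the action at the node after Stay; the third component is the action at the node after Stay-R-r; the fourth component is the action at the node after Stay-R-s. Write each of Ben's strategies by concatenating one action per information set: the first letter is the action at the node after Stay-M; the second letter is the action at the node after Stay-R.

Ada has 16 pure strategies: Stay/M/D/h, Stay/M/D/k, Stay/M/A/h, Stay/M/A/k, Stay/R/D/h, Stay/R/D/k, Stay/R/A/h, Stay/R/A/k, In/M/D/h, In/M/D/k, In/M/A/h, In/M/A/k, In/R/D/h, In/R/D/k, In/R/A/h, In/R/A/k. Columns: Cr, Cs, Br, Bs, Er, Es.
{Stay/M/D/h, Stay/M/D/k, Stay/M/A/h, Stay/M/A/k} → row (3,7) (3,7) (6,3) (6,3) (2,2) (2,2)
{Stay/R/D/h} → row (3,2) (4,5) (3,2) (4,5) (3,2) (4,5)
{Stay/R/D/k} → row (3,2) (7,7) (3,2) (7,7) (3,2) (7,7)
{Stay/R/A/h} → row (3,5) (4,5) (3,5) (4,5) (3,5) (4,5)
{Stay/R/A/k} → row (3,5) (7,7) (3,5) (7,7) (3,5) (7,7)
{In/M/D/h, In/M/D/k, In/M/A/h, In/M/A/k, In/R/D/h, In/R/D/k, In/R/A/h, In/R/A/k} → row (6,7) (6,7) (6,7) (6,7) (6,7) (6,7)
That's 6 distinct rows out of 16 strategies.

6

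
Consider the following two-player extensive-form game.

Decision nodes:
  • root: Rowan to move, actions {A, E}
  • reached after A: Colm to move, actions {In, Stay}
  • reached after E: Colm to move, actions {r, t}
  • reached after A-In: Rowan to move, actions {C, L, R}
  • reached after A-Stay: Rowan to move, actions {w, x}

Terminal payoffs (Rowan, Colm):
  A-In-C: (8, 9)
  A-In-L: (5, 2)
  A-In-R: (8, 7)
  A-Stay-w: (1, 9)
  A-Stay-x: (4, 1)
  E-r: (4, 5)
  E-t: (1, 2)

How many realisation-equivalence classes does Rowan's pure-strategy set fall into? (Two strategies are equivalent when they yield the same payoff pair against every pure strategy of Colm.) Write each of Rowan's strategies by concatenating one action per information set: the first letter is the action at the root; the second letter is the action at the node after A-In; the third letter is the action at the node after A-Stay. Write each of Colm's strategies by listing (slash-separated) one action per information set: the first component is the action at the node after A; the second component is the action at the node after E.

Rowan has 12 pure strategies: ACw, ACx, ALw, ALx, ARw, ARx, ECw, ECx, ELw, ELx, ERw, ERx. Columns: In/r, In/t, Stay/r, Stay/t.
{ACw} → row (8,9) (8,9) (1,9) (1,9)
{ACx} → row (8,9) (8,9) (4,1) (4,1)
{ALw} → row (5,2) (5,2) (1,9) (1,9)
{ALx} → row (5,2) (5,2) (4,1) (4,1)
{ARw} → row (8,7) (8,7) (1,9) (1,9)
{ARx} → row (8,7) (8,7) (4,1) (4,1)
{ECw, ECx, ELw, ELx, ERw, ERx} → row (4,5) (1,2) (4,5) (1,2)
That's 7 distinct rows out of 12 strategies.

7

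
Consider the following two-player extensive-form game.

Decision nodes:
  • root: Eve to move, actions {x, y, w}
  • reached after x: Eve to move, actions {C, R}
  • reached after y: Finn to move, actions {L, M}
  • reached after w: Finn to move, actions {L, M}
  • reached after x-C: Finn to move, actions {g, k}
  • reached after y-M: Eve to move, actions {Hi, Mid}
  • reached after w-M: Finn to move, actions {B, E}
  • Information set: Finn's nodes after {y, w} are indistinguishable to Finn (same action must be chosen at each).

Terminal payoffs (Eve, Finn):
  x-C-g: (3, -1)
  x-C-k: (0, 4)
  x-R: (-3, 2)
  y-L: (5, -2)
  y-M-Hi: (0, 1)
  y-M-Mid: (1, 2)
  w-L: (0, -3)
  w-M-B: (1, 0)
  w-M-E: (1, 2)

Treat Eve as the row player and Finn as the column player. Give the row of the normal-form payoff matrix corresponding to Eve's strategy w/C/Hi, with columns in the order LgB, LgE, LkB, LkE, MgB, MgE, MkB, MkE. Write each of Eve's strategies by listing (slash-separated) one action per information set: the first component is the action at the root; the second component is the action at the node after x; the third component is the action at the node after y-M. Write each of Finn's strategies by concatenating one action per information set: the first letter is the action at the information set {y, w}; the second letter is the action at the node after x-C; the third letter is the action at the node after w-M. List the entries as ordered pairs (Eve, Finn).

vs LgB: Eve plays w → Finn plays L at [w] → (0, -3)
vs LgE: Eve plays w → Finn plays L at [w] → (0, -3)
vs LkB: Eve plays w → Finn plays L at [w] → (0, -3)
vs LkE: Eve plays w → Finn plays L at [w] → (0, -3)
vs MgB: Eve plays w → Finn plays M at [w] → Finn plays B at [w-M] → (1, 0)
vs MgE: Eve plays w → Finn plays M at [w] → Finn plays E at [w-M] → (1, 2)
vs MkB: Eve plays w → Finn plays M at [w] → Finn plays B at [w-M] → (1, 0)
vs MkE: Eve plays w → Finn plays M at [w] → Finn plays E at [w-M] → (1, 2)

(0,-3) (0,-3) (0,-3) (0,-3) (1,0) (1,2) (1,0) (1,2)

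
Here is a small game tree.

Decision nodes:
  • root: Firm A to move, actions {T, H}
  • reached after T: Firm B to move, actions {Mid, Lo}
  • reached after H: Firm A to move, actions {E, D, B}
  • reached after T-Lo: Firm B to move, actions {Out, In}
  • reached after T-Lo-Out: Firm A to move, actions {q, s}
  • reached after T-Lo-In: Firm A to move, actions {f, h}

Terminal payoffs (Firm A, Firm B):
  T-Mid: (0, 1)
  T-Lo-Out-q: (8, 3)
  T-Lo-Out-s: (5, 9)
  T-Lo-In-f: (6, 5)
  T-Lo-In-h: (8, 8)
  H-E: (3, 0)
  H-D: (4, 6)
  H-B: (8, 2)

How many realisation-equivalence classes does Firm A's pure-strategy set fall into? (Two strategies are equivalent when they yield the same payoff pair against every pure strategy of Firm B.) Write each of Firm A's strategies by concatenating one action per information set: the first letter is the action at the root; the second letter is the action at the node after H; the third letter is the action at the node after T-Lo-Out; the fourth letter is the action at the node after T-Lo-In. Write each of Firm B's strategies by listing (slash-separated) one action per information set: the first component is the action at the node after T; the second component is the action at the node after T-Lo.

7

Firm A has 24 pure strategies: TEqf, TEqh, TEsf, TEsh, TDqf, TDqh, TDsf, TDsh, TBqf, TBqh, TBsf, TBsh, HEqf, HEqh, HEsf, HEsh, HDqf, HDqh, HDsf, HDsh, HBqf, HBqh, HBsf, HBsh. Columns: Mid/Out, Mid/In, Lo/Out, Lo/In.
{TEqf, TDqf, TBqf} → row (0,1) (0,1) (8,3) (6,5)
{TEqh, TDqh, TBqh} → row (0,1) (0,1) (8,3) (8,8)
{TEsf, TDsf, TBsf} → row (0,1) (0,1) (5,9) (6,5)
{TEsh, TDsh, TBsh} → row (0,1) (0,1) (5,9) (8,8)
{HEqf, HEqh, HEsf, HEsh} → row (3,0) (3,0) (3,0) (3,0)
{HDqf, HDqh, HDsf, HDsh} → row (4,6) (4,6) (4,6) (4,6)
{HBqf, HBqh, HBsf, HBsh} → row (8,2) (8,2) (8,2) (8,2)
That's 7 distinct rows out of 24 strategies.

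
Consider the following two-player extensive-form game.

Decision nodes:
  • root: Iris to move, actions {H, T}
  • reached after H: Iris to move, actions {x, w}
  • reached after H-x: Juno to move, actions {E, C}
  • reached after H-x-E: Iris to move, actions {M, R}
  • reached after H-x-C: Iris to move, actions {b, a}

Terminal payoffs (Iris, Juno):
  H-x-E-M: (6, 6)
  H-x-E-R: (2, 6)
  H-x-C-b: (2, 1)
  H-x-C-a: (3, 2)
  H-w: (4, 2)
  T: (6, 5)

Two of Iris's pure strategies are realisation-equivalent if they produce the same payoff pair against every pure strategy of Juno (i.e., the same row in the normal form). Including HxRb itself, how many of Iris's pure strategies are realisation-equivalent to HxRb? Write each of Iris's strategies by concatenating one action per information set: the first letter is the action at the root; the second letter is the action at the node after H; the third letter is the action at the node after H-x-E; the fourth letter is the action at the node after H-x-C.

1

Row for HxRb (columns E, C): (2,6) (2,1).
Every one of Iris's information sets is on the play path for some reply by Juno when Iris follows HxRb.
Changing the action at any of them therefore changes at least one column, so only HxRb itself gives this row.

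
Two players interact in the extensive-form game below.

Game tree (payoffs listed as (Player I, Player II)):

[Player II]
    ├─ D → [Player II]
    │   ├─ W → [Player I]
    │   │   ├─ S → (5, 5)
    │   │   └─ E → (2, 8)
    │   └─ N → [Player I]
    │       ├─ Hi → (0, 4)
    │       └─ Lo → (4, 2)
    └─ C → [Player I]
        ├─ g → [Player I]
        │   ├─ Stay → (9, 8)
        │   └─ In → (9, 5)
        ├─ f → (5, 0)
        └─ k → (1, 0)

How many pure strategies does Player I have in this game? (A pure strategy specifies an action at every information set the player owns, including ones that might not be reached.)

Player I owns the node after C with actions {g, f, k} — three choices.
Player I owns the node after D-W with actions {S, E} — two choices.
Player I owns the node after D-N with actions {Hi, Lo} — two choices.
Player I owns the node after C-g with actions {Stay, In} — two choices.
A pure strategy fixes one action at each information set independently, so the count is the product 3 × 2 × 2 × 2 = 24.
(For reference, Player II has 4 pure strategies, giving a 24×4 normal-form matrix.)

24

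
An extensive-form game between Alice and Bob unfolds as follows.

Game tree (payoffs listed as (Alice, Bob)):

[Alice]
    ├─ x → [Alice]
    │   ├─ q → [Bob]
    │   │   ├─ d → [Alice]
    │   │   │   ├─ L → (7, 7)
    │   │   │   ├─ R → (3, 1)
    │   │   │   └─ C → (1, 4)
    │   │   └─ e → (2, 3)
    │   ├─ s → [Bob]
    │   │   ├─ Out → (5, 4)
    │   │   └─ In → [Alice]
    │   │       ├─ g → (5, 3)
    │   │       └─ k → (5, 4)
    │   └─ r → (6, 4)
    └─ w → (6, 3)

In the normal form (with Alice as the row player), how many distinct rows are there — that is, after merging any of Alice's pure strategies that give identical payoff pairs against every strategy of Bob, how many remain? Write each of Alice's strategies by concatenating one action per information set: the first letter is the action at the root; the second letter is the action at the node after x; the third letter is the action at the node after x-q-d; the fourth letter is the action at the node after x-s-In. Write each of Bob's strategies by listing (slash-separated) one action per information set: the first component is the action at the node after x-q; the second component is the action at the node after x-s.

7

Alice has 36 pure strategies: xqLg, xqLk, xqRg, xqRk, xqCg, xqCk, xsLg, xsLk, xsRg, xsRk, xsCg, xsCk, xrLg, xrLk, xrRg, xrRk, xrCg, xrCk, wqLg, wqLk, wqRg, wqRk, wqCg, wqCk, wsLg, wsLk, wsRg, wsRk, wsCg, wsCk, wrLg, wrLk, wrRg, wrRk, wrCg, wrCk. Columns: d/Out, d/In, e/Out, e/In.
{xqLg, xqLk} → row (7,7) (7,7) (2,3) (2,3)
{xqRg, xqRk} → row (3,1) (3,1) (2,3) (2,3)
{xqCg, xqCk} → row (1,4) (1,4) (2,3) (2,3)
{xsLg, xsRg, xsCg} → row (5,4) (5,3) (5,4) (5,3)
{xsLk, xsRk, xsCk} → row (5,4) (5,4) (5,4) (5,4)
{xrLg, xrLk, xrRg, xrRk, xrCg, xrCk} → row (6,4) (6,4) (6,4) (6,4)
{wqLg, wqLk, wqRg, wqRk, wqCg, wqCk, wsLg, wsLk, wsRg, wsRk, wsCg, wsCk, wrLg, wrLk, wrRg, wrRk, wrCg, wrCk} → row (6,3) (6,3) (6,3) (6,3)
That's 7 distinct rows out of 36 strategies.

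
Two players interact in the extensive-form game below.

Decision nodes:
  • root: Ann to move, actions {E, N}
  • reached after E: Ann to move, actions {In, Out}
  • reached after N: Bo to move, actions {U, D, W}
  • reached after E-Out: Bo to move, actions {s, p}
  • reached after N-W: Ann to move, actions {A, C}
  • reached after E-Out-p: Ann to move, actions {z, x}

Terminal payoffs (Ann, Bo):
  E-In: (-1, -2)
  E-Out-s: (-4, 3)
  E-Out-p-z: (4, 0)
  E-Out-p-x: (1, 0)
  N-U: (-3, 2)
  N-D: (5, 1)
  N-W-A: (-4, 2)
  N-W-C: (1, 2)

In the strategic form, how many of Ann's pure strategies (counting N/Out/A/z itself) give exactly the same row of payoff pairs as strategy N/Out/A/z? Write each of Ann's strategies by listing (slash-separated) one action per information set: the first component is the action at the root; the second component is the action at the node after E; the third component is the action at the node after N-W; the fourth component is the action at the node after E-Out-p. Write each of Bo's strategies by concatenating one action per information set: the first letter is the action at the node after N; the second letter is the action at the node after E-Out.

Row for N/Out/A/z (columns Us, Up, Ds, Dp, Ws, Wp): (-3,2) (-3,2) (5,1) (5,1) (-4,2) (-4,2).
Under N/Out/A/z, Ann's choice at the node after E and at the node after E-Out-p can never be reached regardless of what Bo does, so varying those choices leaves every outcome unchanged.
Holding the reachable choices fixed and varying the unreachable ones freely already gives 2 × 2 = 4 equivalent strategies.
No other strategy reproduces this row, so those 4 are the full class: N/In/A/z, N/In/A/x, N/Out/A/z, N/Out/A/x.

4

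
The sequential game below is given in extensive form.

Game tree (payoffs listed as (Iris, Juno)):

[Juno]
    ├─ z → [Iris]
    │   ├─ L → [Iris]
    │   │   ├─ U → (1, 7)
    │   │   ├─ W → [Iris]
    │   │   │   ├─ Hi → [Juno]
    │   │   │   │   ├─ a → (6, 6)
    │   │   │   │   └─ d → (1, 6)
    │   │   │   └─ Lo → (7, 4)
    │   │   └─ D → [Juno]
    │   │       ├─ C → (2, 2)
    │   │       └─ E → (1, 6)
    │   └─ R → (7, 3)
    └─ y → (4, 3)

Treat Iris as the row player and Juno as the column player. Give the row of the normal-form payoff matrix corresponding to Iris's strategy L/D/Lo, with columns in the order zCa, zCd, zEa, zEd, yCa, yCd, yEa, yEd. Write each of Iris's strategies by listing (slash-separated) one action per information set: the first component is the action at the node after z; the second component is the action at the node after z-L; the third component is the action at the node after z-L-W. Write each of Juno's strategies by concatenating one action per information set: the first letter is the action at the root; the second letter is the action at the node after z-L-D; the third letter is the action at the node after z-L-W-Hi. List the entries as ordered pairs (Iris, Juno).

vs zCa: Juno plays z → Iris plays L at [z] → Iris plays D at [z-L] → Juno plays C at [z-L-D] → (2, 2)
vs zCd: Juno plays z → Iris plays L at [z] → Iris plays D at [z-L] → Juno plays C at [z-L-D] → (2, 2)
vs zEa: Juno plays z → Iris plays L at [z] → Iris plays D at [z-L] → Juno plays E at [z-L-D] → (1, 6)
vs zEd: Juno plays z → Iris plays L at [z] → Iris plays D at [z-L] → Juno plays E at [z-L-D] → (1, 6)
vs yCa: Juno plays y → (4, 3)
vs yCd: Juno plays y → (4, 3)
vs yEa: Juno plays y → (4, 3)
vs yEd: Juno plays y → (4, 3)

(2,2) (2,2) (1,6) (1,6) (4,3) (4,3) (4,3) (4,3)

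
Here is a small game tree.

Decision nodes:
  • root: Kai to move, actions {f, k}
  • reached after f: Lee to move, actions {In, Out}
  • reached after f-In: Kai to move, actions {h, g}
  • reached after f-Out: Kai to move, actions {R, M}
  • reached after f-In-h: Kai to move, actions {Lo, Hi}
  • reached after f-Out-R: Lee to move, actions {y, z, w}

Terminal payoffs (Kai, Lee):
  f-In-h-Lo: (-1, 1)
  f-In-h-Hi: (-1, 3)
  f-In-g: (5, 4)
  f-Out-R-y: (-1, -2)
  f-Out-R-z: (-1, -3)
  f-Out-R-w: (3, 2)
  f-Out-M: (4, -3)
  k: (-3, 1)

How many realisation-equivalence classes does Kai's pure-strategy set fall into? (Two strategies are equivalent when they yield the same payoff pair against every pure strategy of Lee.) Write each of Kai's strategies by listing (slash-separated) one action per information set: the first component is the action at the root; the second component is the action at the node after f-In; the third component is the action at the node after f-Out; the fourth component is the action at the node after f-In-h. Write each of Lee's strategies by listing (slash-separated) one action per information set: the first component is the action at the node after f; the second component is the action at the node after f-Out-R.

Kai has 16 pure strategies: f/h/R/Lo, f/h/R/Hi, f/h/M/Lo, f/h/M/Hi, f/g/R/Lo, f/g/R/Hi, f/g/M/Lo, f/g/M/Hi, k/h/R/Lo, k/h/R/Hi, k/h/M/Lo, k/h/M/Hi, k/g/R/Lo, k/g/R/Hi, k/g/M/Lo, k/g/M/Hi. Columns: In/y, In/z, In/w, Out/y, Out/z, Out/w.
{f/h/R/Lo} → row (-1,1) (-1,1) (-1,1) (-1,-2) (-1,-3) (3,2)
{f/h/R/Hi} → row (-1,3) (-1,3) (-1,3) (-1,-2) (-1,-3) (3,2)
{f/h/M/Lo} → row (-1,1) (-1,1) (-1,1) (4,-3) (4,-3) (4,-3)
{f/h/M/Hi} → row (-1,3) (-1,3) (-1,3) (4,-3) (4,-3) (4,-3)
{f/g/R/Lo, f/g/R/Hi} → row (5,4) (5,4) (5,4) (-1,-2) (-1,-3) (3,2)
{f/g/M/Lo, f/g/M/Hi} → row (5,4) (5,4) (5,4) (4,-3) (4,-3) (4,-3)
{k/h/R/Lo, k/h/R/Hi, k/h/M/Lo, k/h/M/Hi, k/g/R/Lo, k/g/R/Hi, k/g/M/Lo, k/g/M/Hi} → row (-3,1) (-3,1) (-3,1) (-3,1) (-3,1) (-3,1)
That's 7 distinct rows out of 16 strategies.

7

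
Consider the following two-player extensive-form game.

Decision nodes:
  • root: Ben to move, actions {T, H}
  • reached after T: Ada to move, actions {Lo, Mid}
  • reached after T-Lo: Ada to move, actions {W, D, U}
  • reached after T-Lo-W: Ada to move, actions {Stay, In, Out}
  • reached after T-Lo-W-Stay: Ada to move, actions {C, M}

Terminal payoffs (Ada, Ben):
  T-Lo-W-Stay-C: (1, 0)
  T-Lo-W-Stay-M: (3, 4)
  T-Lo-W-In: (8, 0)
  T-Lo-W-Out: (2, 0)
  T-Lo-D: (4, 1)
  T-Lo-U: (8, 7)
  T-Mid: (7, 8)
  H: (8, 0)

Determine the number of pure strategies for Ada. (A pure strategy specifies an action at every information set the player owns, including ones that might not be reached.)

Ada owns the node after T with actions {Lo, Mid} — two choices.
Ada owns the node after T-Lo with actions {W, D, U} — three choices.
Ada owns the node after T-Lo-W with actions {Stay, In, Out} — three choices.
Ada owns the node after T-Lo-W-Stay with actions {C, M} — two choices.
A pure strategy fixes one action at each information set independently, so the count is the product 2 × 3 × 3 × 2 = 36.

36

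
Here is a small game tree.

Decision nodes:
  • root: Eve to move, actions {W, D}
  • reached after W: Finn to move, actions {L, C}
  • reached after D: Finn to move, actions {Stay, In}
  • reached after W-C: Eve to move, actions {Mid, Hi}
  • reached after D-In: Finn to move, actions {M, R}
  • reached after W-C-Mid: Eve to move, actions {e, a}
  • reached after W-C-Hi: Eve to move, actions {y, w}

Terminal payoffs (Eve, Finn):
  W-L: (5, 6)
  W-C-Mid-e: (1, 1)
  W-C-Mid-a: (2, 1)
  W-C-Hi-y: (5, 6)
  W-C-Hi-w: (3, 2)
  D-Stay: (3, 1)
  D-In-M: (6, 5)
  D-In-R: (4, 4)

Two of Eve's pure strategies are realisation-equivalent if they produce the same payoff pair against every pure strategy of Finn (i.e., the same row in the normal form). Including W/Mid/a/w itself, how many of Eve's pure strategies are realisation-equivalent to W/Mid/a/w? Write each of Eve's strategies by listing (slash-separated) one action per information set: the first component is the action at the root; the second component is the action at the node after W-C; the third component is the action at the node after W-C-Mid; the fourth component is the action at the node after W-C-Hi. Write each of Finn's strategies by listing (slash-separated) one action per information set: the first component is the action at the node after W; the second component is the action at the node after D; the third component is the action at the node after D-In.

Row for W/Mid/a/w (columns L/Stay/M, L/Stay/R, L/In/M, L/In/R, C/Stay/M, C/Stay/R, C/In/M, C/In/R): (5,6) (5,6) (5,6) (5,6) (2,1) (2,1) (2,1) (2,1).
Under W/Mid/a/w, Eve's choice at the node after W-C-Hi can never be reached regardless of what Finn does, so varying those choices leaves every outcome unchanged.
Holding the reachable choices fixed and varying the unreachable one freely already gives 2 equivalent strategies.
No other strategy reproduces this row, so those 2 are the full class: W/Mid/a/y, W/Mid/a/w.

2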